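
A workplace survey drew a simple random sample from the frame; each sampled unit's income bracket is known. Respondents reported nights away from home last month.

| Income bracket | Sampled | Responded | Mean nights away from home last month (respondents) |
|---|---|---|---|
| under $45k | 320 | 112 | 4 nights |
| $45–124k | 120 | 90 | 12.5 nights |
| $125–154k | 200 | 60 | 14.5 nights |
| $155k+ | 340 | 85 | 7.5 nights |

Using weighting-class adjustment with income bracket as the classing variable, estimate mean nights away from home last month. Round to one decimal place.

8.4

Response rates by class: under $45k 112/320 = 35%, $45–124k 90/120 = 75%, $125–154k 60/200 = 30%, $155k+ 85/340 = 25%.
Each respondent's weight = sampled/responded in their class; summing within a class gives n_sampled, so:
  under $45k: 320 × 4 = 1280
  $45–124k: 120 × 12.5 = 1500
  $125–154k: 200 × 14.5 = 2900
  $155k+: 340 × 7.5 = 2550
Adjusted estimate = 8230 / 980 = 8.39796 → 8.4.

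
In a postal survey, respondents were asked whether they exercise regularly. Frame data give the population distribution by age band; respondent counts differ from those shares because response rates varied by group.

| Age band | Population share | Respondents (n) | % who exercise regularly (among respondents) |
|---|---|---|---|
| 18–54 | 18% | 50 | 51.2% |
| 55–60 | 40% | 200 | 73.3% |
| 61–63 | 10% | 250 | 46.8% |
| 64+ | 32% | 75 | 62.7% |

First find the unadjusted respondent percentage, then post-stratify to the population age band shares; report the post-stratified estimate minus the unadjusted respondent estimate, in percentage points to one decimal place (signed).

+4.8 percentage points

Naive respondent-only estimate (weights = respondent counts):
  (50/575)×51.2 + (200/575)×73.3 + (250/575)×46.8 + (75/575)×62.7 = 58.4739%
Reweighting by population age band shares:
  0.18×51.2 + 0.4×73.3 + 0.1×46.8 + 0.32×62.7 = 63.28%
Difference = 63.28 − 58.4739 = 4.8061 pp.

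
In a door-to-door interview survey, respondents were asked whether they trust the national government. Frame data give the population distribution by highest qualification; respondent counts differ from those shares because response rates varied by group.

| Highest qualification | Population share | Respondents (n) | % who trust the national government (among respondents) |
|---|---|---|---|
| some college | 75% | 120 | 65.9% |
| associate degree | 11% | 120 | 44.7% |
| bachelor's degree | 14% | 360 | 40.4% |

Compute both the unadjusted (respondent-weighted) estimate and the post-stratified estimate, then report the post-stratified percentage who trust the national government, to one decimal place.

Without adjustment, the pooled respondent share is:
  (120/600)×65.9 + (120/600)×44.7 + (360/600)×40.4 = 46.36%
Post-stratified estimate weights by population shares:
  0.75×65.9 + 0.11×44.7 + 0.14×40.4 = 59.998%

60.0%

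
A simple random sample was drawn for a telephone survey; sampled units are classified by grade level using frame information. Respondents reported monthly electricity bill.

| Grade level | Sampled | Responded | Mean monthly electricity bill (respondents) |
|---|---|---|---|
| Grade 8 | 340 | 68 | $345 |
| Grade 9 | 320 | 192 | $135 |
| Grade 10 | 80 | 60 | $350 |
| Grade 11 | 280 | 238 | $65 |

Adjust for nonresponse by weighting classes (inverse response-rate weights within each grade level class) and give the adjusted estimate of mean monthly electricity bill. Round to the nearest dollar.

$203

Response rates by class: Grade 8 68/340 = 20%, Grade 9 192/320 = 60%, Grade 10 60/80 = 75%, Grade 11 238/280 = 85%.
Inverse-response-rate weighting restores each class to its sampled count, so class totals weight by n_sampled:
  Grade 8: 340 × 345 = 117,300
  Grade 9: 320 × 135 = 43,200
  Grade 10: 80 × 350 = 28,000
  Grade 11: 280 × 65 = 18,200
Adjusted estimate = 206,700 / 1,020 = 202.647 → $203.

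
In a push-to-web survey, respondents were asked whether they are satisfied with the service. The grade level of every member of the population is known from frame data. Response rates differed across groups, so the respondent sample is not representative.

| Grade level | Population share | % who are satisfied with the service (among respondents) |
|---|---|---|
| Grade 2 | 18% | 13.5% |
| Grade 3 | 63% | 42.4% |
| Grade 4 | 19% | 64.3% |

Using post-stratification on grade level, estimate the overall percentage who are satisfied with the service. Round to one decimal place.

41.4%

Weight each group's respondent value by its population share:
  Grade 2: 0.18 × 13.5 = 2.43
  Grade 3: 0.63 × 42.4 = 26.712
  Grade 4: 0.19 × 64.3 = 12.217
Post-stratified estimate = 41.359 → 41.4%.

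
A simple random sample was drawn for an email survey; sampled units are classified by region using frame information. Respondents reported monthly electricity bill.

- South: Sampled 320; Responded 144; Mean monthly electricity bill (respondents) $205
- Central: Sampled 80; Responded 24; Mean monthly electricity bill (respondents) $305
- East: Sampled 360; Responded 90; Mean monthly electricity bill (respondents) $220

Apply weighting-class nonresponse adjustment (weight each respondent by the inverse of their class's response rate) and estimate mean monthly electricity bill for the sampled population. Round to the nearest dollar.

Response rates by class: South 144/320 = 45%, Central 24/80 = 30%, East 90/360 = 25%.
With weight = n_sampled/n_responded per class, the weighted class total is n_sampled:
  South: 320 × 205 = 65,600
  Central: 80 × 305 = 24,400
  East: 360 × 220 = 79,200
Adjusted estimate = 169,200 / 760 = 222.632 → $223.

$223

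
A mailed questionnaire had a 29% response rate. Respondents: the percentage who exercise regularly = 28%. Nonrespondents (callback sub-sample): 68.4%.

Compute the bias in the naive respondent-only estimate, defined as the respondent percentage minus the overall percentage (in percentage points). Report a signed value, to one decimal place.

Nonresponse fraction = 1 − 0.29 = 0.71.
Bias = (nonresponse fraction) × (respondent percentage − nonrespondent percentage)
     = 0.71 × (28 − 68.4) = 0.71 × -40.4 = -28.684.

-28.7 percentage points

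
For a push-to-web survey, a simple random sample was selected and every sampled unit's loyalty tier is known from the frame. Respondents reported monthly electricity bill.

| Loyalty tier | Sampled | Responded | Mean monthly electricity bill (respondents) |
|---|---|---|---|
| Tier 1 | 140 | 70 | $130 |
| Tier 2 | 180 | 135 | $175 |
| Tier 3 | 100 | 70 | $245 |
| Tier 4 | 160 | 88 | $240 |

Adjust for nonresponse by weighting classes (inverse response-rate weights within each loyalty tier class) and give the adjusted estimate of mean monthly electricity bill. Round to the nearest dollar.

$194

Response rates by class: Tier 1 70/140 = 50%, Tier 2 135/180 = 75%, Tier 3 70/100 = 70%, Tier 4 88/160 = 55%.
Inverse-response-rate weighting restores each class to its sampled count, so class totals weight by n_sampled:
  Tier 1: 140 × 130 = 18,200
  Tier 2: 180 × 175 = 31,500
  Tier 3: 100 × 245 = 24,500
  Tier 4: 160 × 240 = 38,400
Adjusted estimate = 112,600 / 580 = 194.138 → $194.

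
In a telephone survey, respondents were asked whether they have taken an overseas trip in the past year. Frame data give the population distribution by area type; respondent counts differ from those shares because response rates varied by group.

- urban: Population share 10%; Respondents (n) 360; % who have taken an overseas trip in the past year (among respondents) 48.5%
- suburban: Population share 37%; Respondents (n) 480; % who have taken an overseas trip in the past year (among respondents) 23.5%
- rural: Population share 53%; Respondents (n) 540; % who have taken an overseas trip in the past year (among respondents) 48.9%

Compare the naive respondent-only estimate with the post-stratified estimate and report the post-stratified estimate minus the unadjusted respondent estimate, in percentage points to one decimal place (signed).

Without adjustment, the pooled respondent share is:
  (360/1380)×48.5 + (480/1380)×23.5 + (540/1380)×48.9 = 39.9609%
Reweighting by population area type shares:
  0.1×48.5 + 0.37×23.5 + 0.53×48.9 = 39.462%
Difference = 39.462 − 39.9609 = -0.4989 pp.

-0.5 percentage points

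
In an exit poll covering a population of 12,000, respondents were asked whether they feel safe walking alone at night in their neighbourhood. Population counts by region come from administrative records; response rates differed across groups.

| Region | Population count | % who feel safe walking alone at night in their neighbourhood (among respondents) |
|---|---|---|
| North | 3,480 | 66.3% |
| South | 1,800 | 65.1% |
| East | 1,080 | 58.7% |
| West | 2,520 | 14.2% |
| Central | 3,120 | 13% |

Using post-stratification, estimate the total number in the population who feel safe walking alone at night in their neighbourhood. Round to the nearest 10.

Apply each group's respondent rate to its population count:
  North: 3,480 × 66.3% = 2307.24
  South: 1,800 × 65.1% = 1171.8
  East: 1,080 × 58.7% = 633.96
  West: 2,520 × 14.2% = 357.84
  Central: 3,120 × 13% = 405.6
Estimated total = 4876.44 → 4,880.

4,880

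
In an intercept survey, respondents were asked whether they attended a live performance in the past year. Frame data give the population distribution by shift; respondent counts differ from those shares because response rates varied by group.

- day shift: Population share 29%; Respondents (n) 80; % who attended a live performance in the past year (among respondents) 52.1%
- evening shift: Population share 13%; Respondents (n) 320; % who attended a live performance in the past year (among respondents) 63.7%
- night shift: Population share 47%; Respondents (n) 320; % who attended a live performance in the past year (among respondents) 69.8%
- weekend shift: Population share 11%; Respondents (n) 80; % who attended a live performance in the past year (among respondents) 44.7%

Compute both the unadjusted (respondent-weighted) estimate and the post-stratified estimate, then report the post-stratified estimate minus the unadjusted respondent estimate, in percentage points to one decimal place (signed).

-2.0 percentage points

Without adjustment, the pooled respondent share is:
  (80/800)×52.1 + (320/800)×63.7 + (320/800)×69.8 + (80/800)×44.7 = 63.08%
Post-stratifying to population shares instead:
  0.29×52.1 + 0.13×63.7 + 0.47×69.8 + 0.11×44.7 = 61.113%
Difference = 61.113 − 63.08 = -1.967 pp.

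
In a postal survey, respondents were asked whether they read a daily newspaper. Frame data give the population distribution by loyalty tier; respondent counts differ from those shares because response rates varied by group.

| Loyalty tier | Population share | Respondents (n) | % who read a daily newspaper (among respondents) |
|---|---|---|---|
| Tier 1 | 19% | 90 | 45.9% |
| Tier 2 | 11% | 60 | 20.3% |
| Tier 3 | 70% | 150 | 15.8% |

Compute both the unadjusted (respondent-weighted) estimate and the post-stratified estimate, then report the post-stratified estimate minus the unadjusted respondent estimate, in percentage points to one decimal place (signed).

-3.7 percentage points

Without adjustment, the pooled respondent share is:
  (90/300)×45.9 + (60/300)×20.3 + (150/300)×15.8 = 25.73%
Post-stratified estimate weights by population shares:
  0.19×45.9 + 0.11×20.3 + 0.7×15.8 = 22.014%
Difference = 22.014 − 25.73 = -3.716 pp.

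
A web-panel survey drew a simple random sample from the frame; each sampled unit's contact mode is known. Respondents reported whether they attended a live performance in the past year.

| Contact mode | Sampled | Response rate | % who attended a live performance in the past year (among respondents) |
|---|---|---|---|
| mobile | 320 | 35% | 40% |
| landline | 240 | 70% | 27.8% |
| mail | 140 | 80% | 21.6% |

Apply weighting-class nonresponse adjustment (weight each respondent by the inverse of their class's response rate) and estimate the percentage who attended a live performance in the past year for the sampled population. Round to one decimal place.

Inverse-response-rate weighting restores each class to its sampled count, so class totals weight by n_sampled:
  mobile: 320 × 40 = 12,800
  landline: 240 × 27.8 = 6672
  mail: 140 × 21.6 = 3024
Adjusted estimate = 22,496 / 700 = 32.1371 → 32.1%.

32.1%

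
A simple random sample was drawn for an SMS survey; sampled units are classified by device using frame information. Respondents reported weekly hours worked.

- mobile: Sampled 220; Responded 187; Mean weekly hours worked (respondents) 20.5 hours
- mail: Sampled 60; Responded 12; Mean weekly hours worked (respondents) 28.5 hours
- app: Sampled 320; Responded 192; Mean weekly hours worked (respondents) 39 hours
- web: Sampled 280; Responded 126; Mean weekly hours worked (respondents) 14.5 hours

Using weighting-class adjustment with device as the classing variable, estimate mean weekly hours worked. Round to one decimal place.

25.9

Response rates by class: mobile 187/220 = 85%, mail 12/60 = 20%, app 192/320 = 60%, web 126/280 = 45%.
Each respondent's weight = sampled/responded in their class; summing within a class gives n_sampled, so:
  mobile: 220 × 20.5 = 4510
  mail: 60 × 28.5 = 1710
  app: 320 × 39 = 12,480
  web: 280 × 14.5 = 4060
Adjusted estimate = 22,760 / 880 = 25.8636 → 25.9.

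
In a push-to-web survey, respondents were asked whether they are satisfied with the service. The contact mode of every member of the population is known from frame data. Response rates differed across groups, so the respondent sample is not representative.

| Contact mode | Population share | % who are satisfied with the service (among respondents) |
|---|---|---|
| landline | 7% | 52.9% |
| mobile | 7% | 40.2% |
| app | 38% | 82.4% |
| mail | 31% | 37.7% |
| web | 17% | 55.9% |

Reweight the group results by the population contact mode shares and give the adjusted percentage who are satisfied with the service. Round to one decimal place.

59.0%

Weight each group's respondent value by its population share:
  landline: 0.07 × 52.9 = 3.703
  mobile: 0.07 × 40.2 = 2.814
  app: 0.38 × 82.4 = 31.312
  mail: 0.31 × 37.7 = 11.687
  web: 0.17 × 55.9 = 9.503
Post-stratified estimate = 59.019 → 59.0%.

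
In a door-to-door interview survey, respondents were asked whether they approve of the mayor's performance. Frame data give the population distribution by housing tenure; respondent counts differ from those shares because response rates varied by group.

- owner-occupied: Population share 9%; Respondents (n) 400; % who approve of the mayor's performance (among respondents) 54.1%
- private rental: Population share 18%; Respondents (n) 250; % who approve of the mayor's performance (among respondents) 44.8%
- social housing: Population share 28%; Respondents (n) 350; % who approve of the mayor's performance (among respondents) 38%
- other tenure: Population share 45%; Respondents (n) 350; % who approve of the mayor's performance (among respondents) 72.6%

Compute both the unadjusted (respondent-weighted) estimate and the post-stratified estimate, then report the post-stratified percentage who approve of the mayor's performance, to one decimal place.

56.2%

Without adjustment, the pooled respondent share is:
  (400/1350)×54.1 + (250/1350)×44.8 + (350/1350)×38 + (350/1350)×72.6 = 53%
Post-stratified estimate weights by population shares:
  0.09×54.1 + 0.18×44.8 + 0.28×38 + 0.45×72.6 = 56.243%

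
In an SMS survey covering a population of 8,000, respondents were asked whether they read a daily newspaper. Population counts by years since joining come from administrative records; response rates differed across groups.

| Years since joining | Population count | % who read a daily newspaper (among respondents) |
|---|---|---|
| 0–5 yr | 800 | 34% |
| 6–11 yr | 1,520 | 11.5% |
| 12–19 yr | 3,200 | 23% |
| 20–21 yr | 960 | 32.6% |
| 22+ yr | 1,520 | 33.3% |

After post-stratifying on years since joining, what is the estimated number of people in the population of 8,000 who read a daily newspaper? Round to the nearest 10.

Estimated count per cell = population count × respondent percentage:
  0–5 yr: 800 × 34% = 272
  6–11 yr: 1,520 × 11.5% = 174.8
  12–19 yr: 3,200 × 23% = 736
  20–21 yr: 960 × 32.6% = 312.96
  22+ yr: 1,520 × 33.3% = 506.16
Estimated total = 2001.92 → 2,000.

2,000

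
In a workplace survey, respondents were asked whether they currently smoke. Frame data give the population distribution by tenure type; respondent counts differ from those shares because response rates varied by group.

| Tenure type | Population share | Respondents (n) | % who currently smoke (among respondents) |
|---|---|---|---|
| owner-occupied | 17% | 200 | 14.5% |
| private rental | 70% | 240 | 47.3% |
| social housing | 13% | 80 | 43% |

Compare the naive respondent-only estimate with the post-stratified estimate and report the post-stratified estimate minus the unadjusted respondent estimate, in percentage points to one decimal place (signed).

+7.1 percentage points

Without adjustment, the pooled respondent share is:
  (200/520)×14.5 + (240/520)×47.3 + (80/520)×43 = 34.0231%
Post-stratifying to population shares instead:
  0.17×14.5 + 0.7×47.3 + 0.13×43 = 41.165%
Difference = 41.165 − 34.0231 = 7.1419 pp.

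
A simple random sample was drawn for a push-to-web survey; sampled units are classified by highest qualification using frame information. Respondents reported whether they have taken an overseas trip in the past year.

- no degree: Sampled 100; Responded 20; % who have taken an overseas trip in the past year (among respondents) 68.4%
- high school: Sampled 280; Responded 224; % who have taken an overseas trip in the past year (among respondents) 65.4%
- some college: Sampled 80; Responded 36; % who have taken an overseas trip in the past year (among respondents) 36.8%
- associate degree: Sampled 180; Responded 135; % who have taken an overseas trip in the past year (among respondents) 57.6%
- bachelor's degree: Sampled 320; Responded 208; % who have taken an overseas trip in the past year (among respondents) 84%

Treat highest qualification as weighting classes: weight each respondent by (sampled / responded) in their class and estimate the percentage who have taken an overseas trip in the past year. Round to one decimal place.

Response rates by class: no degree 20/100 = 20%, high school 224/280 = 80%, some college 36/80 = 45%, associate degree 135/180 = 75%, bachelor's degree 208/320 = 65%.
Inverse-response-rate weighting restores each class to its sampled count, so class totals weight by n_sampled:
  no degree: 100 × 68.4 = 6840
  high school: 280 × 65.4 = 18,312
  some college: 80 × 36.8 = 2944
  associate degree: 180 × 57.6 = 10,368
  bachelor's degree: 320 × 84 = 26,880
Adjusted estimate = 65,344 / 960 = 68.0667 → 68.1%.

68.1%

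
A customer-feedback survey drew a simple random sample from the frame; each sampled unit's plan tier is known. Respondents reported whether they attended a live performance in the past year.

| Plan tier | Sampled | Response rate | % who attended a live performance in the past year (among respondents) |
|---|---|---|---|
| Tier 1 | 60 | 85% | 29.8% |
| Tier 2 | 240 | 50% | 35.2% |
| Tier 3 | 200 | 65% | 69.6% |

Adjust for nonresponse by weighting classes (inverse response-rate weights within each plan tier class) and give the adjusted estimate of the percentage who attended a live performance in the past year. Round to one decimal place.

48.3%

Weighting each respondent by the inverse class response rate inflates each class back to its sampled size, so the class weight is n_sampled:
  Tier 1: 60 × 29.8 = 1788
  Tier 2: 240 × 35.2 = 8448
  Tier 3: 200 × 69.6 = 13920
Adjusted estimate = 24,156 / 500 = 48.312 → 48.3%.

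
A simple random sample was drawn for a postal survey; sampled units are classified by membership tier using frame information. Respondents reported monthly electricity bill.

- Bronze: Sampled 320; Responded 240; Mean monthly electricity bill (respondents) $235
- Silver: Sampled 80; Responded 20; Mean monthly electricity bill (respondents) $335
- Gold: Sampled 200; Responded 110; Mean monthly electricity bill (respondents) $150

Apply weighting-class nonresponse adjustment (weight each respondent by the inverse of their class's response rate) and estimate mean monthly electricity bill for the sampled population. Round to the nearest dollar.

Response rates by class: Bronze 240/320 = 75%, Silver 20/80 = 25%, Gold 110/200 = 55%.
With weight = n_sampled/n_responded per class, the weighted class total is n_sampled:
  Bronze: 320 × 235 = 75,200
  Silver: 80 × 335 = 26,800
  Gold: 200 × 150 = 30,000
Adjusted estimate = 132,000 / 600 = 220 → $220.

$220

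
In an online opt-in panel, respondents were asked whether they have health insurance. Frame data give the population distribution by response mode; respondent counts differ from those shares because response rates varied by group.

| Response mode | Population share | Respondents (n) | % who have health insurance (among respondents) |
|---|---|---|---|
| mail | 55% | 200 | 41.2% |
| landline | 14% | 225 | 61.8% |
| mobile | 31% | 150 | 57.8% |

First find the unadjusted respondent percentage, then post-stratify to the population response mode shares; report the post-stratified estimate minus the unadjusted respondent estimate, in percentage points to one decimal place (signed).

Naive respondent-only estimate (weights = respondent counts):
  (200/575)×41.2 + (225/575)×61.8 + (150/575)×57.8 = 53.5913%
Reweighting by population response mode shares:
  0.55×41.2 + 0.14×61.8 + 0.31×57.8 = 49.23%
Difference = 49.23 − 53.5913 = -4.3613 pp.

-4.4 percentage points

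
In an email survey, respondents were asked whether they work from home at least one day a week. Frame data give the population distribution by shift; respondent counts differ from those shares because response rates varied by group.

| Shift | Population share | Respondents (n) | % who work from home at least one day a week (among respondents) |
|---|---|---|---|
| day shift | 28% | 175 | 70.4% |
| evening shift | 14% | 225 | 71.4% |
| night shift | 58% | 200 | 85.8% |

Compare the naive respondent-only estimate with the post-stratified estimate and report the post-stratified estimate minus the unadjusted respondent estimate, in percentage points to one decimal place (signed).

Naive respondent-only estimate (weights = respondent counts):
  (175/600)×70.4 + (225/600)×71.4 + (200/600)×85.8 = 75.9083%
Reweighting by population shift shares:
  0.28×70.4 + 0.14×71.4 + 0.58×85.8 = 79.472%
Difference = 79.472 − 75.9083 = 3.5637 pp.

+3.6 percentage points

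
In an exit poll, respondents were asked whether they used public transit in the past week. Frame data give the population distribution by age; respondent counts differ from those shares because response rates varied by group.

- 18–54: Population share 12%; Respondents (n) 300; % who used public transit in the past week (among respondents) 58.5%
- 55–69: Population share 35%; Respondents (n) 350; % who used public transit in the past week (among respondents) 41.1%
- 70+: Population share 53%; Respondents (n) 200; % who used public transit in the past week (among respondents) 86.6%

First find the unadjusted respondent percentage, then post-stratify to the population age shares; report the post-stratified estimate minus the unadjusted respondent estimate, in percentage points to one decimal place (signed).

+9.4 percentage points

Naive respondent-only estimate (weights = respondent counts):
  (300/850)×58.5 + (350/850)×41.1 + (200/850)×86.6 = 57.9471%
Reweighting by population age shares:
  0.12×58.5 + 0.35×41.1 + 0.53×86.6 = 67.303%
Difference = 67.303 − 57.9471 = 9.3559 pp.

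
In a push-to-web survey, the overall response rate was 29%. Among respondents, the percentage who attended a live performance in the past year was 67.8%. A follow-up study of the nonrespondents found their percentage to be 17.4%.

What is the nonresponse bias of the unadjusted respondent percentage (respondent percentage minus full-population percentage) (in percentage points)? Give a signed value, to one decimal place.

Nonresponse fraction = 1 − 0.29 = 0.71.
Bias = (nonresponse fraction) × (respondent percentage − nonrespondent percentage)
     = 0.71 × (67.8 − 17.4) = 0.71 × 50.4 = 35.784.

+35.8 percentage points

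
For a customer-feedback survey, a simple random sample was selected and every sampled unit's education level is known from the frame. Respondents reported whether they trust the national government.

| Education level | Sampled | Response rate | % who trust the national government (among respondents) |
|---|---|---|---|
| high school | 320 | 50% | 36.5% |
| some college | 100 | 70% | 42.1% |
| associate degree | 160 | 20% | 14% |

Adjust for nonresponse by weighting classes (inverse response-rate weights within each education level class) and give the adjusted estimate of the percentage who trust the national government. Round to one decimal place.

With weight = n_sampled/n_responded per class, the weighted class total is n_sampled:
  high school: 320 × 36.5 = 11,680
  some college: 100 × 42.1 = 4210
  associate degree: 160 × 14 = 2240
Adjusted estimate = 18,130 / 580 = 31.2586 → 31.3%.

31.3%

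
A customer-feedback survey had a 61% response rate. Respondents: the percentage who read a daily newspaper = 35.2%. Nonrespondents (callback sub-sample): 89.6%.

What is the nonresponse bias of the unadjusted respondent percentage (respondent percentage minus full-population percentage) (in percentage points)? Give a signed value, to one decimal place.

Nonresponse fraction = 1 − 0.61 = 0.39.
Bias = (nonresponse fraction) × (respondent percentage − nonrespondent percentage)
     = 0.39 × (35.2 − 89.6) = 0.39 × -54.4 = -21.216.

-21.2 percentage points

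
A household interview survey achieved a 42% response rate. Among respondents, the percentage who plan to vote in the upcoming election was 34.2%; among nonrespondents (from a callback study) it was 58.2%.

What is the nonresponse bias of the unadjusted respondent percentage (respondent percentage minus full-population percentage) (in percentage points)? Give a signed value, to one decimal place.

Nonresponse fraction = 1 − 0.42 = 0.58.
Bias = (nonresponse fraction) × (respondent percentage − nonrespondent percentage)
     = 0.58 × (34.2 − 58.2) = 0.58 × -24 = -13.92.

-13.9 percentage points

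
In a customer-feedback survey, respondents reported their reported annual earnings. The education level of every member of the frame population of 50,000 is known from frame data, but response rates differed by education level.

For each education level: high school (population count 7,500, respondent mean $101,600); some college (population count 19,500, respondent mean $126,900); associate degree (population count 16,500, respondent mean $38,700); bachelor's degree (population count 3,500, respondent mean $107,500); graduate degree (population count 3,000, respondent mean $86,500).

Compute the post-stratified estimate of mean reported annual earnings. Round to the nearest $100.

Weight each group's respondent value by its population share:
  high school: (7,500/50,000) × 101,600 = 15,240
  some college: (19,500/50,000) × 126,900 = 49,491
  associate degree: (16,500/50,000) × 38,700 = 12,771
  bachelor's degree: (3,500/50,000) × 107,500 = 7525
  graduate degree: (3,000/50,000) × 86,500 = 5190
Post-stratified estimate = 90,217 → $90,200.

$90,200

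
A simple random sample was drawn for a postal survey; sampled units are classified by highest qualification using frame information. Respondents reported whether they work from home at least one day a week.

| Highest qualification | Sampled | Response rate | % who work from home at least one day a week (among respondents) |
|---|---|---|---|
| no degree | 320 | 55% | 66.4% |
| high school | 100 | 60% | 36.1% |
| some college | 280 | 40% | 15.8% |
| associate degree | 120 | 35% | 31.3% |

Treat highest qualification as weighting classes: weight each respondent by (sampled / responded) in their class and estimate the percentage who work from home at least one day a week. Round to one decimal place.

40.3%

Weighting each respondent by the inverse class response rate inflates each class back to its sampled size, so the class weight is n_sampled:
  no degree: 320 × 66.4 = 21,248
  high school: 100 × 36.1 = 3610
  some college: 280 × 15.8 = 4424
  associate degree: 120 × 31.3 = 3756
Adjusted estimate = 33,038 / 820 = 40.2902 → 40.3%.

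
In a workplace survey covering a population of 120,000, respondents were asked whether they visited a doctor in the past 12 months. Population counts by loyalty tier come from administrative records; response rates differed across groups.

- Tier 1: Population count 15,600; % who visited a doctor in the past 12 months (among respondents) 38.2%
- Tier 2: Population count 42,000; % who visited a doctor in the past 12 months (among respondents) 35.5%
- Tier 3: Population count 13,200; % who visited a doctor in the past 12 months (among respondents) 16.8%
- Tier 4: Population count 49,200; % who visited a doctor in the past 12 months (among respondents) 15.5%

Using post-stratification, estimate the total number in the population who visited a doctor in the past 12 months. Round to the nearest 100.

Estimated count per cell = population count × respondent percentage:
  Tier 1: 15,600 × 38.2% = 5959.2
  Tier 2: 42,000 × 35.5% = 14,910
  Tier 3: 13,200 × 16.8% = 2217.6
  Tier 4: 49,200 × 15.5% = 7626
Estimated total = 30712.8 → 30,700.

30,700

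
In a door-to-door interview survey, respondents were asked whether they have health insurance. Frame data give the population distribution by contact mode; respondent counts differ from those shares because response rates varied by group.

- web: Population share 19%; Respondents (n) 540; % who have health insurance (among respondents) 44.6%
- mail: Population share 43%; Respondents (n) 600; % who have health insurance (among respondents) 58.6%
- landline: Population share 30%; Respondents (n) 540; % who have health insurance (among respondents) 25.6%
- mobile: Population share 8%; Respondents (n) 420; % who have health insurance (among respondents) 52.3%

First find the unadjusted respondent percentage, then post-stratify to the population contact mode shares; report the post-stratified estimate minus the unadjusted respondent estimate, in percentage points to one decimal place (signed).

Naive respondent-only estimate (weights = respondent counts):
  (540/2100)×44.6 + (600/2100)×58.6 + (540/2100)×25.6 + (420/2100)×52.3 = 45.2543%
Reweighting by population contact mode shares:
  0.19×44.6 + 0.43×58.6 + 0.3×25.6 + 0.08×52.3 = 45.536%
Difference = 45.536 − 45.2543 = 0.2817 pp.

+0.3 percentage points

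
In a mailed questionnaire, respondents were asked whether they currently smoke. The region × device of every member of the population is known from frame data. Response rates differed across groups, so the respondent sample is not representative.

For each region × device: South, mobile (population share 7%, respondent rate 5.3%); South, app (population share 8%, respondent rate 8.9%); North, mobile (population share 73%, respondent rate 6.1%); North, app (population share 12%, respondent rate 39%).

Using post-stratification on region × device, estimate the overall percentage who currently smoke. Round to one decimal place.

10.2%

Weight each group's respondent value by its population share:
  South, mobile: 0.07 × 5.3 = 0.371
  South, app: 0.08 × 8.9 = 0.712
  North, mobile: 0.73 × 6.1 = 4.453
  North, app: 0.12 × 39 = 4.68
Post-stratified estimate = 10.216 → 10.2%.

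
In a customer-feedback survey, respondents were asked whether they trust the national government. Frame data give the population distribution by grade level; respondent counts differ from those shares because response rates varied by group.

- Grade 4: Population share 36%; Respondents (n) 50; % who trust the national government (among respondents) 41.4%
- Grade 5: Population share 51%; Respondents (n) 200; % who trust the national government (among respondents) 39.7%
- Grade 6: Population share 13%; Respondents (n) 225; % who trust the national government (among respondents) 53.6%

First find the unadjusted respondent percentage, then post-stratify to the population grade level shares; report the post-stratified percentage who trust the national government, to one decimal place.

Without adjustment, the pooled respondent share is:
  (50/475)×41.4 + (200/475)×39.7 + (225/475)×53.6 = 46.4632%
Reweighting by population grade level shares:
  0.36×41.4 + 0.51×39.7 + 0.13×53.6 = 42.119%

42.1%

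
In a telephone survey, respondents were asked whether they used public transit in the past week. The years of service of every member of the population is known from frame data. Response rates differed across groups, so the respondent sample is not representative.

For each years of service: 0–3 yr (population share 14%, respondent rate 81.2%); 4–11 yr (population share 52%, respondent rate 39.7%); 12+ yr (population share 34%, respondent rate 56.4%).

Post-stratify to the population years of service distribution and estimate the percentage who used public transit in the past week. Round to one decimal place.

Each cell contributes population-share × respondent value:
  0–3 yr: 0.14 × 81.2 = 11.368
  4–11 yr: 0.52 × 39.7 = 20.644
  12+ yr: 0.34 × 56.4 = 19.176
Post-stratified estimate = 51.188 → 51.2%.

51.2%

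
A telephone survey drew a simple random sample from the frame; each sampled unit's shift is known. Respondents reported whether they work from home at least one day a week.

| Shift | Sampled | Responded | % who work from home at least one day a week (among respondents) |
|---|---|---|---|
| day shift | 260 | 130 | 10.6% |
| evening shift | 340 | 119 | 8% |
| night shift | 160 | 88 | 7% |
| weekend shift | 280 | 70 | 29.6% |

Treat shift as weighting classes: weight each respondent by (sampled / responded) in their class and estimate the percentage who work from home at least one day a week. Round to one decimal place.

Response rates by class: day shift 130/260 = 50%, evening shift 119/340 = 35%, night shift 88/160 = 55%, weekend shift 70/280 = 25%.
Each respondent's weight = sampled/responded in their class; summing within a class gives n_sampled, so:
  day shift: 260 × 10.6 = 2756
  evening shift: 340 × 8 = 2720
  night shift: 160 × 7 = 1120
  weekend shift: 280 × 29.6 = 8288
Adjusted estimate = 14,884 / 1,040 = 14.3115 → 14.3%.

14.3%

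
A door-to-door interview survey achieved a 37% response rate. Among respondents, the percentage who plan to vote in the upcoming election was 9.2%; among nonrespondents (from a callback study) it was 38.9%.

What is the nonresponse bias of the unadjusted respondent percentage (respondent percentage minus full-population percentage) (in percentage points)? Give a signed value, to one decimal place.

-18.7 percentage points

Nonresponse fraction = 1 − 0.37 = 0.63.
Bias = (nonresponse fraction) × (respondent percentage − nonrespondent percentage)
     = 0.63 × (9.2 − 38.9) = 0.63 × -29.7 = -18.711.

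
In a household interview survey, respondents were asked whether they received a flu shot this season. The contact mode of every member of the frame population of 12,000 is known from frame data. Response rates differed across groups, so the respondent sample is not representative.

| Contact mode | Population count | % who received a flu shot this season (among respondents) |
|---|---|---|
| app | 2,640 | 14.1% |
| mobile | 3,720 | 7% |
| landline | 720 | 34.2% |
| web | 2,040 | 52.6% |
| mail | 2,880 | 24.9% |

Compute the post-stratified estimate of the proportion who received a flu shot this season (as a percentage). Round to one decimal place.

22.2%

Post-stratification weights by population share, not respondent share:
  app: (2,640/12,000) × 14.1 = 3.102
  mobile: (3,720/12,000) × 7 = 2.17
  landline: (720/12,000) × 34.2 = 2.052
  web: (2,040/12,000) × 52.6 = 8.942
  mail: (2,880/12,000) × 24.9 = 5.976
Post-stratified estimate = 22.242 → 22.2%.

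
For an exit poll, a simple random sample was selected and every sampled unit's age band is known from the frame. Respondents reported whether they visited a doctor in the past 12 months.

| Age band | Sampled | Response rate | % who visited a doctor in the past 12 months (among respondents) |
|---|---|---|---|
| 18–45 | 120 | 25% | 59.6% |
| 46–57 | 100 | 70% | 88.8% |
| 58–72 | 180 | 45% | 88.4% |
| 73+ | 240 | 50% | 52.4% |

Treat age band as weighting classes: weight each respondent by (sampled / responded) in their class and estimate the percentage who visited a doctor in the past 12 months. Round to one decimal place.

69.6%

With weight = n_sampled/n_responded per class, the weighted class total is n_sampled:
  18–45: 120 × 59.6 = 7152
  46–57: 100 × 88.8 = 8880
  58–72: 180 × 88.4 = 15912
  73+: 240 × 52.4 = 12,576
Adjusted estimate = 44,520 / 640 = 69.5625 → 69.6%.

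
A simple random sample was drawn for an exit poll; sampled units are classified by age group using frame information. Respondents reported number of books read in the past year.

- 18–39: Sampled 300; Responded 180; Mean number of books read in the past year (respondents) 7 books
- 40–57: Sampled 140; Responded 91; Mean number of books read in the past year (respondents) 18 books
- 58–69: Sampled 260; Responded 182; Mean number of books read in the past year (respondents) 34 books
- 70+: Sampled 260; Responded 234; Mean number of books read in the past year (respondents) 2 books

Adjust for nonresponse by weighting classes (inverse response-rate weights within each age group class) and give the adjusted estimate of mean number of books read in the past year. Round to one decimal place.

14.6

Response rates by class: 18–39 180/300 = 60%, 40–57 91/140 = 65%, 58–69 182/260 = 70%, 70+ 234/260 = 90%.
Inverse-response-rate weighting restores each class to its sampled count, so class totals weight by n_sampled:
  18–39: 300 × 7 = 2100
  40–57: 140 × 18 = 2520
  58–69: 260 × 34 = 8840
  70+: 260 × 2 = 520
Adjusted estimate = 13,980 / 960 = 14.5625 → 14.6.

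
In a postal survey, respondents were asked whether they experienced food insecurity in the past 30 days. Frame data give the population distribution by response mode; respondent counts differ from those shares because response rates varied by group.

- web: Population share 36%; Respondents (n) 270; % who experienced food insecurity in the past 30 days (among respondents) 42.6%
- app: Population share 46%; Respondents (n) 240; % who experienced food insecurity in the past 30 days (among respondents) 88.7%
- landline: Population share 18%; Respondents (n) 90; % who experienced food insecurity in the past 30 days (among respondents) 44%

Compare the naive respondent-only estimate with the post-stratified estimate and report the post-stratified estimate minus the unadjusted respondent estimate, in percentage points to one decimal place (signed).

Unadjusted (pooled respondent) estimate weights by respondent counts:
  (270/600)×42.6 + (240/600)×88.7 + (90/600)×44 = 61.25%
Reweighting by population response mode shares:
  0.36×42.6 + 0.46×88.7 + 0.18×44 = 64.058%
Difference = 64.058 − 61.25 = 2.808 pp.

+2.8 percentage points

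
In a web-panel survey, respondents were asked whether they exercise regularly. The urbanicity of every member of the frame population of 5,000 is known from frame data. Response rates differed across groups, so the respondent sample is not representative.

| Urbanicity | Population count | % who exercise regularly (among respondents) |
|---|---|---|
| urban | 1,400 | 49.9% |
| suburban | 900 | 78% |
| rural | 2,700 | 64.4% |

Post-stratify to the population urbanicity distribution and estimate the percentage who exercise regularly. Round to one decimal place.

62.8%

Post-stratification weights by population share, not respondent share:
  urban: (1,400/5,000) × 49.9 = 13.972
  suburban: (900/5,000) × 78 = 14.04
  rural: (2,700/5,000) × 64.4 = 34.776
Post-stratified estimate = 62.788 → 62.8%.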